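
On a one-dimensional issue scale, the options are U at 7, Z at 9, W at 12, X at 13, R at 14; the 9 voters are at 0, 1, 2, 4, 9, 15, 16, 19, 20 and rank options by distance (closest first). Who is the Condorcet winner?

Z

With single-peaked preferences on a line, the Condorcet winner is the candidate closest to the median voter.
The median voter (position 9) is closest to Z at 9.
Check: Z vs W — voters closer to Z: 5 of 9.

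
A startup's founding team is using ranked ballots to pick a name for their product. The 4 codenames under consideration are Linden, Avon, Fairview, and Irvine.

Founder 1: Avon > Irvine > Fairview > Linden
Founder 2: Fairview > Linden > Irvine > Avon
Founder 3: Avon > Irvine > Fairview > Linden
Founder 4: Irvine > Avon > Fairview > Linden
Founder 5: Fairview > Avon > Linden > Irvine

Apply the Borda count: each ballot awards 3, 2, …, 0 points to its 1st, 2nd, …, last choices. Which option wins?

Avon

Borda scores:
  Linden: 0 + 2 + 0 + 0 + 1 = 3
  Avon: 3 + 0 + 3 + 2 + 2 = 10
  Fairview: 1 + 3 + 1 + 1 + 3 = 9
  Irvine: 2 + 1 + 2 + 3 + 0 = 8
Avon has the highest total.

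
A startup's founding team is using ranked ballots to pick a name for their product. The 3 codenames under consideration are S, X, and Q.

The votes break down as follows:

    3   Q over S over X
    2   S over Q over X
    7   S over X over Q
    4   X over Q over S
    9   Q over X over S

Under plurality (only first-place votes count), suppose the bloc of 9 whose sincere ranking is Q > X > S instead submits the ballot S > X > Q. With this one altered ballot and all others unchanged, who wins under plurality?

S

First-place totals with the altered ballot: S 18, X 4, Q 3.
The switch changes the winner from Q to S.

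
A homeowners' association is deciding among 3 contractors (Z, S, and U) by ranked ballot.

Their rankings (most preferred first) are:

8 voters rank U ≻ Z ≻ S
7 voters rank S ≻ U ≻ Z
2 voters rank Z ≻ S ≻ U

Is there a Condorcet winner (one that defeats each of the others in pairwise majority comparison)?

No

Head-to-head results (17 voters total):
Z vs S: Z wins 10–7.
Z vs U: U wins 15–2.
S vs U: S wins 9–8.
No candidate beats all others: Z beats S beats U beats Z, a majority cycle.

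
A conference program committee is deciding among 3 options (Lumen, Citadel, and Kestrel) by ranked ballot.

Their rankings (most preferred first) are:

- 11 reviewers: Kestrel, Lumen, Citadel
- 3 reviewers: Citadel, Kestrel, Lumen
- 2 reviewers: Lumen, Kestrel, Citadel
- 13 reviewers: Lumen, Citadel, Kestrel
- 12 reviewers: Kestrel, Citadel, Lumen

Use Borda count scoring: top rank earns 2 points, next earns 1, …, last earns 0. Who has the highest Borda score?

Borda scores:
  Lumen: 11·1 + 3·0 + 2·2 + 13·2 + 12·0 = 41
  Citadel: 11·0 + 3·2 + 2·0 + 13·1 + 12·1 = 31
  Kestrel: 11·2 + 3·1 + 2·1 + 13·0 + 12·2 = 51
Kestrel has the highest total.

Kestrel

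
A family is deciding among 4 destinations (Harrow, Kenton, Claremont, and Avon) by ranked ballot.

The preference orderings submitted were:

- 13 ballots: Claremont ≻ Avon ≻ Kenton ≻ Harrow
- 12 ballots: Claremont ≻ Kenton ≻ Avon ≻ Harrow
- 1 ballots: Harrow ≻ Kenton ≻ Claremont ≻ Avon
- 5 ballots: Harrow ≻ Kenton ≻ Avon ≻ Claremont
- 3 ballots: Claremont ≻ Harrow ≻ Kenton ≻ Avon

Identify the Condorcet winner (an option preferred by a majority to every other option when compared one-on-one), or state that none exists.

Claremont

Head-to-head results (34 voters total):
Harrow vs Kenton: Kenton wins 25–9.
Harrow vs Claremont: Claremont wins 28–6.
Harrow vs Avon: Avon wins 25–9.
Kenton vs Claremont: Claremont wins 28–6.
Kenton vs Avon: Kenton wins 21–13.
Claremont vs Avon: Claremont wins 29–5.
Claremont beats each rival — Harrow (28–6), Kenton (28–6), Avon (29–5) — so Claremont is the Condorcet winner.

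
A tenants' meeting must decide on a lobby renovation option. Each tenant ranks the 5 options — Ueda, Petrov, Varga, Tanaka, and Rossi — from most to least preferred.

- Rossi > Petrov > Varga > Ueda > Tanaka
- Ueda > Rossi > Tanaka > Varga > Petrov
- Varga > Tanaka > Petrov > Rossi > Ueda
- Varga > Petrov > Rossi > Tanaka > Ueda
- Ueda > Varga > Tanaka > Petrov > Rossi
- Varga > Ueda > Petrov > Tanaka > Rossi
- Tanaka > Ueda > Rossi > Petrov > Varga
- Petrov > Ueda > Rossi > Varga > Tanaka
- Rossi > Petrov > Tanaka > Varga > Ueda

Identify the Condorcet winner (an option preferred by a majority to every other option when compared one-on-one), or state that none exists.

Head-to-head results (9 voters total):
Ueda vs Petrov: Petrov wins 5–4.
Ueda vs Varga: Varga wins 5–4.
Ueda vs Tanaka: Ueda wins 5–4.
Ueda vs Rossi: Ueda wins 5–4.
Petrov vs Varga: Varga wins 5–4.
Petrov vs Tanaka: Petrov wins 5–4.
Petrov vs Rossi: Petrov wins 5–4.
Varga vs Tanaka: Varga wins 6–3.
Varga vs Rossi: Rossi wins 5–4.
Tanaka vs Rossi: Rossi wins 5–4.
No candidate beats all others: Ueda beats Rossi beats Varga beats Ueda, a majority cycle.

None — there is no Condorcet winner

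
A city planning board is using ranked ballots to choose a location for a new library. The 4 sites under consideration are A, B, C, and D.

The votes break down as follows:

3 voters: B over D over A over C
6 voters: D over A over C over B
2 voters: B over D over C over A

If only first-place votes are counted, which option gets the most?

First-place vote totals:
  A: 0
  B: 5
  C: 0
  D: 6
D has the most first-place votes.

D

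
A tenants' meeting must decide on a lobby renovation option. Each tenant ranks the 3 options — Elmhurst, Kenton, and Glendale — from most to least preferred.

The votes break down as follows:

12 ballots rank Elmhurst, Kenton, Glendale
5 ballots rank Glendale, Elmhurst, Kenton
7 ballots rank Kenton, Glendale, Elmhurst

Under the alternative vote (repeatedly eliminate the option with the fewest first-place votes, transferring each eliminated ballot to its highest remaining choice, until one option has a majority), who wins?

Round 1: Elmhurst 12, Kenton 7, Glendale 5. Glendale has the fewest and is eliminated.
Round 2: Elmhurst 17, Kenton 7. Elmhurst has a majority.

Elmhurst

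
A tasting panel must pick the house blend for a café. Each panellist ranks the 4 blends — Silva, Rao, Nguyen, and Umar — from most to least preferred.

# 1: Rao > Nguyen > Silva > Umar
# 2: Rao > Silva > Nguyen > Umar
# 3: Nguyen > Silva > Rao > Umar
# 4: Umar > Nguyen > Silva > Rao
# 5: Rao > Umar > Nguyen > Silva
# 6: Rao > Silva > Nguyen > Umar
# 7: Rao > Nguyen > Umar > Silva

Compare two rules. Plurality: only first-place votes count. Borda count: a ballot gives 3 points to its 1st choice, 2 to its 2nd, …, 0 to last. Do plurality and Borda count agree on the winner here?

Plurality first-place counts: Silva 0, Rao 5, Nguyen 1, Umar 1 → Rao.
Borda totals: Silva 8, Rao 16, Nguyen 12, Umar 6 → Rao.
The two rules agree on Rao.

Yes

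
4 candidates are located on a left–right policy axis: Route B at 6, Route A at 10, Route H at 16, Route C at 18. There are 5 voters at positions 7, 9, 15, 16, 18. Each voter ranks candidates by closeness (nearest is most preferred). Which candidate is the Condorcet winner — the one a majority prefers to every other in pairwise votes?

With single-peaked preferences on a line, the Condorcet winner is the candidate closest to the median voter.
The median voter (position 15) is closest to Route H at 16.
Check: Route H vs Route C — voters closer to Route H: 4 of 5.

Route H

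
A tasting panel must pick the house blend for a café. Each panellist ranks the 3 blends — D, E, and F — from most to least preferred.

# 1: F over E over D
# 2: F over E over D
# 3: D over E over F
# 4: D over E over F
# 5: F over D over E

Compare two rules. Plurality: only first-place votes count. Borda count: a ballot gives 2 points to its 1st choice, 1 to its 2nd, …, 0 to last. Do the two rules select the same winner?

Plurality first-place counts: D 2, E 0, F 3 → F.
Borda totals: D 5, E 4, F 6 → F.
The two rules agree on F.

Yes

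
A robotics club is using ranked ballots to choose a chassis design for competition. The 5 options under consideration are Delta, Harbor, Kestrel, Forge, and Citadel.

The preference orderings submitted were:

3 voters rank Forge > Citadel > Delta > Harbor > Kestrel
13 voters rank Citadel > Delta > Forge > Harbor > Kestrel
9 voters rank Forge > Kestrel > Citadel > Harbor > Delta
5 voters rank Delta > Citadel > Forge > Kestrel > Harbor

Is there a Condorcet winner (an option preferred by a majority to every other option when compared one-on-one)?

Yes

Head-to-head results (30 voters total):
Delta vs Harbor: Delta wins 21–9.
Delta vs Kestrel: Delta wins 21–9.
Delta vs Forge: Delta wins 18–12.
Delta vs Citadel: Citadel wins 25–5.
Harbor vs Kestrel: Harbor wins 16–14.
Harbor vs Forge: Forge wins 30–0.
Harbor vs Citadel: Citadel wins 30–0.
Kestrel vs Forge: Forge wins 30–0.
Kestrel vs Citadel: Citadel wins 21–9.
Forge vs Citadel: Citadel wins 18–12.
Citadel beats each rival — Delta (25–5), Harbor (30–0), Kestrel (21–9), Forge (18–12) — so Citadel is the Condorcet winner.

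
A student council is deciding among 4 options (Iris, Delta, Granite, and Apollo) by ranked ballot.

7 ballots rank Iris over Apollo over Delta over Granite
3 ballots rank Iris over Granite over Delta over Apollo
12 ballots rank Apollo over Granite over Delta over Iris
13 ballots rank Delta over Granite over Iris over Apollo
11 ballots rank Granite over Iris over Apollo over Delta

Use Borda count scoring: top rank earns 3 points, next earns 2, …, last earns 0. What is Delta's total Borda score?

Borda scores:
  Iris: 7·3 + 3·3 + 12·0 + 13·1 + 11·2 = 65
  Delta: 7·1 + 3·1 + 12·1 + 13·3 + 11·0 = 61
  Granite: 7·0 + 3·2 + 12·2 + 13·2 + 11·3 = 89
  Apollo: 7·2 + 3·0 + 12·3 + 13·0 + 11·1 = 61

61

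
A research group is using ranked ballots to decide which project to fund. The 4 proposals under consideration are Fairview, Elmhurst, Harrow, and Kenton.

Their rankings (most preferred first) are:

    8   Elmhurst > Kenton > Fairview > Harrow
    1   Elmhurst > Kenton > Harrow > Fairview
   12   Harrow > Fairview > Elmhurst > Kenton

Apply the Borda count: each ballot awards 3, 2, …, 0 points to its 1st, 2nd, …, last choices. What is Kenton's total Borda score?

18

Borda scores:
  Fairview: 8·1 + 0 + 12·2 = 32
  Elmhurst: 8·3 + 3 + 12·1 = 39
  Harrow: 8·0 + 1 + 12·3 = 37
  Kenton: 8·2 + 2 + 12·0 = 18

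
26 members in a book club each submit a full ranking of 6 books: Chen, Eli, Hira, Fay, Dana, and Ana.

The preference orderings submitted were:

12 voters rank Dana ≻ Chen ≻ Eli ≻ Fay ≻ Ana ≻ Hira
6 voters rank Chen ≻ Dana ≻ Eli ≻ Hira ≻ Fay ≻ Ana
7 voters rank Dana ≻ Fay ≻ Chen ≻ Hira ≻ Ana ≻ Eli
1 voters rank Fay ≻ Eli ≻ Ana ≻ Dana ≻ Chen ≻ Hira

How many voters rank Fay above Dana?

1

Ballots ranking Fay above Dana: 1.
Ballots ranking Dana above Fay: 12+6+7 = 25.
So 1 of 26 voters prefer Fay to Dana.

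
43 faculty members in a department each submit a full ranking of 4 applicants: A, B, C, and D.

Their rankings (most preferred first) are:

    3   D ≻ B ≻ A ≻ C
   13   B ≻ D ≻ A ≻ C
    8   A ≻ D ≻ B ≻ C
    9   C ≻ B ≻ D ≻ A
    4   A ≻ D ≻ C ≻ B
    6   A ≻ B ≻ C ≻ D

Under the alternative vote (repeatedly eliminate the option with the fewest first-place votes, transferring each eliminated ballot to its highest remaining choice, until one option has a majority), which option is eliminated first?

Round 1: A 18, B 13, C 9, D 3. D has the fewest and is eliminated.
Round 2: A 18, B 16, C 9. C has the fewest and is eliminated.
Round 3: B 25, A 18. B has a majority.

D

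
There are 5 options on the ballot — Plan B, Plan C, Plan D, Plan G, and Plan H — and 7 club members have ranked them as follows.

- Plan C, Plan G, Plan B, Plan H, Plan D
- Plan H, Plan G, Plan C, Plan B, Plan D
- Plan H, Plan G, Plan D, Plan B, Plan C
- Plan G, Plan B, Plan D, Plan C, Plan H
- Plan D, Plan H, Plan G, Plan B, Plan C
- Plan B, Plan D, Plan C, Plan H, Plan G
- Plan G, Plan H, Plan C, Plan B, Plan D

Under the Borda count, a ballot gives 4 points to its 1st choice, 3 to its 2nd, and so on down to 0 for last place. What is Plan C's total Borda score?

Borda scores:
  Plan B: 2 + 1 + 1 + 3 + 1 + 4 + 1 = 13
  Plan C: 4 + 2 + 0 + 1 + 0 + 2 + 2 = 11
  Plan D: 0 + 0 + 2 + 2 + 4 + 3 + 0 = 11
  Plan G: 3 + 3 + 3 + 4 + 2 + 0 + 4 = 19
  Plan H: 1 + 4 + 4 + 0 + 3 + 1 + 3 = 16

11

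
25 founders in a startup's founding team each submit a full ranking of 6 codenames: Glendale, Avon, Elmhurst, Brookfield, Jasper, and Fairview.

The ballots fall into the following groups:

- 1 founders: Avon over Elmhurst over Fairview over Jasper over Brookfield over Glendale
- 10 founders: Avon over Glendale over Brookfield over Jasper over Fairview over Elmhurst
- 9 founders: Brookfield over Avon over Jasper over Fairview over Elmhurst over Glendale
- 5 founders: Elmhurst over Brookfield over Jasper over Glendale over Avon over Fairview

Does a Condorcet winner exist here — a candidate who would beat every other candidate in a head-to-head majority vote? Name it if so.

Head-to-head results (25 voters total):
Glendale vs Avon: Avon wins 20–5.
Glendale vs Elmhurst: Elmhurst wins 15–10.
Glendale vs Brookfield: Brookfield wins 15–10.
Glendale vs Jasper: Jasper wins 15–10.
Glendale vs Fairview: Glendale wins 15–10.
Avon vs Elmhurst: Avon wins 20–5.
Avon vs Brookfield: Brookfield wins 14–11.
Avon vs Jasper: Avon wins 20–5.
Avon vs Fairview: Avon wins 25–0.
Elmhurst vs Brookfield: Brookfield wins 19–6.
Elmhurst vs Jasper: Jasper wins 19–6.
Elmhurst vs Fairview: Fairview wins 19–6.
Brookfield vs Jasper: Brookfield wins 24–1.
Brookfield vs Fairview: Brookfield wins 24–1.
Jasper vs Fairview: Jasper wins 24–1.
Brookfield beats each rival — Glendale (15–10), Avon (14–11), Elmhurst (19–6), Jasper (24–1), Fairview (24–1) — so Brookfield is the Condorcet winner.

Brookfield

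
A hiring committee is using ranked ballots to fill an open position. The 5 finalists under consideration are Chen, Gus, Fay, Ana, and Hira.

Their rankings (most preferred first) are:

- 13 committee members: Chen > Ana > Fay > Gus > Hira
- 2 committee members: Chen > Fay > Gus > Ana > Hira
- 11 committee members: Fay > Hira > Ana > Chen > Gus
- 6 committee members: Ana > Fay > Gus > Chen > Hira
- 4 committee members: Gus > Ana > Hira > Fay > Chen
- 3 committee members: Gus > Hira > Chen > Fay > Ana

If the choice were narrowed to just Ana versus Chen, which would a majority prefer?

Ballots ranking Ana above Chen: 11+6+4 = 21.
Ballots ranking Chen above Ana: 13+2+3 = 18.
Ana wins the head-to-head, 21–18.

Ana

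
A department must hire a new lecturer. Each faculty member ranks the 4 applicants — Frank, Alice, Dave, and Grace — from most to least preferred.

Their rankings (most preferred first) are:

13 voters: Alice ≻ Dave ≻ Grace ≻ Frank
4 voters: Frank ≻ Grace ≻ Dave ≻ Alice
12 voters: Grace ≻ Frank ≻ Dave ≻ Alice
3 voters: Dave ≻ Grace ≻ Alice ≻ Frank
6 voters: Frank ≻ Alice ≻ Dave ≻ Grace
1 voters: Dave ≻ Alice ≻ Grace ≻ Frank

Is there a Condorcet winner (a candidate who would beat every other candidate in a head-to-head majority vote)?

No

Head-to-head results (39 voters total):
Frank vs Alice: Frank wins 22–17.
Frank vs Dave: Frank wins 22–17.
Frank vs Grace: Grace wins 29–10.
Alice vs Dave: Dave wins 20–19.
Alice vs Grace: Alice wins 20–19.
Dave vs Grace: Dave wins 23–16.
No candidate beats all others: Frank beats Alice beats Grace beats Frank, a majority cycle.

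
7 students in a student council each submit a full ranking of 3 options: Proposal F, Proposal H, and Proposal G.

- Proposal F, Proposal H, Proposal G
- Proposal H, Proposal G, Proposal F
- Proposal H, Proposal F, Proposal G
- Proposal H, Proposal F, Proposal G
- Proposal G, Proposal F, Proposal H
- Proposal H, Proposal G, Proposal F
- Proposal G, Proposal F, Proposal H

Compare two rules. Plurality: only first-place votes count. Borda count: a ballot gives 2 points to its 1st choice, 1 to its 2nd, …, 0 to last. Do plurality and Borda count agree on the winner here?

Plurality first-place counts: Proposal F 1, Proposal H 4, Proposal G 2 → Proposal H.
Borda totals: Proposal F 6, Proposal H 9, Proposal G 6 → Proposal H.
The two rules agree on Proposal H.

Yes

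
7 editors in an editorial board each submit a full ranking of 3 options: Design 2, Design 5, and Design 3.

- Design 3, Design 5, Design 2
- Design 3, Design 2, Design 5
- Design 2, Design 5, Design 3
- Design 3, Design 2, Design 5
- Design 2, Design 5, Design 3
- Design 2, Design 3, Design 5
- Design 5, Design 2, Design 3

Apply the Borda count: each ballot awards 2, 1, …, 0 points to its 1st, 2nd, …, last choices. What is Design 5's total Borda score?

5

Borda scores:
  Design 2: 0 + 1 + 2 + 1 + 2 + 2 + 1 = 9
  Design 5: 1 + 0 + 1 + 0 + 1 + 0 + 2 = 5
  Design 3: 2 + 2 + 0 + 2 + 0 + 1 + 0 = 7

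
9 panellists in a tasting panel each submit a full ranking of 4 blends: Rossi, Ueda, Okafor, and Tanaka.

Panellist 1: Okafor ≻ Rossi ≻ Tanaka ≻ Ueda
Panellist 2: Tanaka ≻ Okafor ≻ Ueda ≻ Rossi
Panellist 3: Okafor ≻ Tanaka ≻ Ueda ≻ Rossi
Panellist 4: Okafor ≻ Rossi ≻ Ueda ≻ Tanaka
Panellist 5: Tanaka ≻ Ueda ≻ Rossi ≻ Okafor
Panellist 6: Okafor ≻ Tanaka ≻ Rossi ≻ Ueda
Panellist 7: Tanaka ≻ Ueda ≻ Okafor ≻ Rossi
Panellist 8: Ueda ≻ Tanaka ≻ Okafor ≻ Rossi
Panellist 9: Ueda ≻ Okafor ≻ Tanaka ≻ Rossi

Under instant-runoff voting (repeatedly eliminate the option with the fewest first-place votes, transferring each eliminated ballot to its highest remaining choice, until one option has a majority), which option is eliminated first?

Rossi

Round 1: Okafor 4, Tanaka 3, Ueda 2, Rossi 0. Rossi has the fewest and is eliminated.
Round 2: Okafor 4, Tanaka 3, Ueda 2. Ueda has the fewest and is eliminated.
Round 3: Okafor 5, Tanaka 4. Okafor has a majority.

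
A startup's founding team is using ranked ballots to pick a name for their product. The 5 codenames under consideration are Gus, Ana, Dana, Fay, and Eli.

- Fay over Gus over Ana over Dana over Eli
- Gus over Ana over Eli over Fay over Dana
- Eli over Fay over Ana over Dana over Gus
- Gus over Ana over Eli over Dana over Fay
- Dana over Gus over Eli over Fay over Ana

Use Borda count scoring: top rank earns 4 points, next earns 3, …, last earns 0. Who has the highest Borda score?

Gus

Borda scores:
  Gus: 3 + 4 + 0 + 4 + 3 = 14
  Ana: 2 + 3 + 2 + 3 + 0 = 10
  Dana: 1 + 0 + 1 + 1 + 4 = 7
  Fay: 4 + 1 + 3 + 0 + 1 = 9
  Eli: 0 + 2 + 4 + 2 + 2 = 10
Gus has the highest total.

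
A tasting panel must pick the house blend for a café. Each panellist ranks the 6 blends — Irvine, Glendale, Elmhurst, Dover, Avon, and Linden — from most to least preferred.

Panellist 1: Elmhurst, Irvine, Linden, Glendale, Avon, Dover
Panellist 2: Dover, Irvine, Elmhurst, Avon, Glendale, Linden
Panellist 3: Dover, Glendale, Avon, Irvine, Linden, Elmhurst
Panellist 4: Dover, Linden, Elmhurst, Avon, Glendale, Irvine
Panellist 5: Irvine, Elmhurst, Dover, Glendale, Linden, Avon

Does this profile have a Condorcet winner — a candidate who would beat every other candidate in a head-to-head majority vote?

Head-to-head results (5 voters total):
Irvine vs Glendale: Irvine wins 3–2.
Irvine vs Elmhurst: Irvine wins 3–2.
Irvine vs Dover: Dover wins 3–2.
Irvine vs Avon: Irvine wins 3–2.
Irvine vs Linden: Irvine wins 4–1.
Glendale vs Elmhurst: Elmhurst wins 4–1.
Glendale vs Dover: Dover wins 4–1.
Glendale vs Avon: Glendale wins 3–2.
Glendale vs Linden: Glendale wins 3–2.
Elmhurst vs Dover: Dover wins 3–2.
Elmhurst vs Avon: Elmhurst wins 4–1.
Elmhurst vs Linden: Elmhurst wins 3–2.
Dover vs Avon: Dover wins 4–1.
Dover vs Linden: Dover wins 4–1.
Avon vs Linden: Linden wins 3–2.
Dover beats each rival — Irvine (3–2), Glendale (4–1), Elmhurst (3–2), Avon (4–1), Linden (4–1) — so Dover is the Condorcet winner.

Yes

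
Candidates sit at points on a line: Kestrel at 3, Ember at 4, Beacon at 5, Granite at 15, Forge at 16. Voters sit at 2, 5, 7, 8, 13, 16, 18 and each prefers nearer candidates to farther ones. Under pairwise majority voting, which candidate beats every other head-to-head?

With single-peaked preferences on a line, the Condorcet winner is the candidate closest to the median voter.
The median voter (position 8) is closest to Beacon at 5.
Check: Beacon vs Kestrel — voters closer to Beacon: 6 of 7.

Beacon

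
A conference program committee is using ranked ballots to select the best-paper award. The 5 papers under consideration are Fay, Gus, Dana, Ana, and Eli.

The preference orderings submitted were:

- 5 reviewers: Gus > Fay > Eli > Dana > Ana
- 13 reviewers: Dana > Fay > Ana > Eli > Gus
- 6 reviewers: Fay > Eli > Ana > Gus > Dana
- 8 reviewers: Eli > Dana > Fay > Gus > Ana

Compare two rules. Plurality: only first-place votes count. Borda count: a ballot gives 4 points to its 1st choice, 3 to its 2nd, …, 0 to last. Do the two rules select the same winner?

No

Plurality first-place counts: Fay 6, Gus 5, Dana 13, Ana 0, Eli 8 → Dana.
Borda totals: Fay 94, Gus 34, Dana 81, Ana 38, Eli 73 → Fay.
The two rules disagree: plurality picks Dana, Borda picks Fay.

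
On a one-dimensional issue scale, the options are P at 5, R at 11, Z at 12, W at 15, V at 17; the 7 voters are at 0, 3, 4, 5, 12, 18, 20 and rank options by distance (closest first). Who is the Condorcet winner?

With single-peaked preferences on a line, the Condorcet winner is the candidate closest to the median voter.
The median voter (position 5) is closest to P at 5.
Check: P vs R — voters closer to P: 4 of 7.

P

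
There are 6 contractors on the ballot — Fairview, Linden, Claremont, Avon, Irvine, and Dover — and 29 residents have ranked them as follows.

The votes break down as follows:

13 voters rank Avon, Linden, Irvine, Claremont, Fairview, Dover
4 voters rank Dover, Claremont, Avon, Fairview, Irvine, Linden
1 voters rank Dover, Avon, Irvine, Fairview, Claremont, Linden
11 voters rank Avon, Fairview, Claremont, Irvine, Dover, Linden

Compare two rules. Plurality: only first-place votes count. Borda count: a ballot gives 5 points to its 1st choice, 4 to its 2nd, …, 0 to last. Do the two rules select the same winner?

Yes

Plurality first-place counts: Fairview 0, Linden 0, Claremont 0, Avon 24, Irvine 0, Dover 5 → Avon.
Borda totals: Fairview 67, Linden 52, Claremont 76, Avon 136, Irvine 68, Dover 36 → Avon.
The two rules agree on Avon.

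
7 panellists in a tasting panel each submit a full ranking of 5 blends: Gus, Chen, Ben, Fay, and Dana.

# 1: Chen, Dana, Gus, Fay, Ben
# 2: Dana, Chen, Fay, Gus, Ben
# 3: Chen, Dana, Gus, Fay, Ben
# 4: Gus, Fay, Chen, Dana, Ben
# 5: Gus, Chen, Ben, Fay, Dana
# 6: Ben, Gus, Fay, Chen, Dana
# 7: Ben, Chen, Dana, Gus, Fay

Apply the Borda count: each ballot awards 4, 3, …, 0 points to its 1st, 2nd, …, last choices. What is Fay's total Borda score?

Borda scores:
  Gus: 2 + 1 + 2 + 4 + 4 + 3 + 1 = 17
  Chen: 4 + 3 + 4 + 2 + 3 + 1 + 3 = 20
  Ben: 0 + 0 + 0 + 0 + 2 + 4 + 4 = 10
  Fay: 1 + 2 + 1 + 3 + 1 + 2 + 0 = 10
  Dana: 3 + 4 + 3 + 1 + 0 + 0 + 2 = 13

10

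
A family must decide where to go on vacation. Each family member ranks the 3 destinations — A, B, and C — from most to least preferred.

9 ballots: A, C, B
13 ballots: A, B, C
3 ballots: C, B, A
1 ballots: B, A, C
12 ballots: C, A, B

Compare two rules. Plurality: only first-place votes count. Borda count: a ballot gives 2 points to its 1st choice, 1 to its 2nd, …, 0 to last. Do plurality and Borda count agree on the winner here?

Plurality first-place counts: A 22, B 1, C 15 → A.
Borda totals: A 57, B 18, C 39 → A.
The two rules agree on A.

Yes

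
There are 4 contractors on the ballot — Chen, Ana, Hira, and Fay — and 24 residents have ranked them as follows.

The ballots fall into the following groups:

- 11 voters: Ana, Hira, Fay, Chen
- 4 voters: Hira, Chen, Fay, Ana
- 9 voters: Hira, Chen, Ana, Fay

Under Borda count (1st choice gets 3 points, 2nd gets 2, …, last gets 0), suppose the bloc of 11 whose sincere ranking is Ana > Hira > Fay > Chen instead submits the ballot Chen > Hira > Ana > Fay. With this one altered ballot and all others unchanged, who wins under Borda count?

Hira

Borda totals with the altered ballot: Chen 59, Ana 20, Hira 61, Fay 4.
The winner is unchanged: still Hira.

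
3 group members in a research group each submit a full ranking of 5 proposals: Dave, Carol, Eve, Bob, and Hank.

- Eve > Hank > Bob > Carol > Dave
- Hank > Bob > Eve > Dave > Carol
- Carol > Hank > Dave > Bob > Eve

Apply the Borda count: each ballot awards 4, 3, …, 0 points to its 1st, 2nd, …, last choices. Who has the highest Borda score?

Borda scores:
  Dave: 0 + 1 + 2 = 3
  Carol: 1 + 0 + 4 = 5
  Eve: 4 + 2 + 0 = 6
  Bob: 2 + 3 + 1 = 6
  Hank: 3 + 4 + 3 = 10
Hank has the highest total.

Hank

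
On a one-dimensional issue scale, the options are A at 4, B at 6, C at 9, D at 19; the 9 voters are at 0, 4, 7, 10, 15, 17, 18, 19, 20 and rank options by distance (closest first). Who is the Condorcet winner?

D

With single-peaked preferences on a line, the Condorcet winner is the candidate closest to the median voter.
The median voter (position 15) is closest to D at 19.
Check: D vs A — voters closer to D: 5 of 9.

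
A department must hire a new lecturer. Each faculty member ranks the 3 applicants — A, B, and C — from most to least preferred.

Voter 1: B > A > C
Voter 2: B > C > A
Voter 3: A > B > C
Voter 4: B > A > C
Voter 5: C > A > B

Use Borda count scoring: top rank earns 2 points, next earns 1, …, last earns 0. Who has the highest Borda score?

B

Borda scores:
  A: 1 + 0 + 2 + 1 + 1 = 5
  B: 2 + 2 + 1 + 2 + 0 = 7
  C: 0 + 1 + 0 + 0 + 2 = 3
B has the highest total.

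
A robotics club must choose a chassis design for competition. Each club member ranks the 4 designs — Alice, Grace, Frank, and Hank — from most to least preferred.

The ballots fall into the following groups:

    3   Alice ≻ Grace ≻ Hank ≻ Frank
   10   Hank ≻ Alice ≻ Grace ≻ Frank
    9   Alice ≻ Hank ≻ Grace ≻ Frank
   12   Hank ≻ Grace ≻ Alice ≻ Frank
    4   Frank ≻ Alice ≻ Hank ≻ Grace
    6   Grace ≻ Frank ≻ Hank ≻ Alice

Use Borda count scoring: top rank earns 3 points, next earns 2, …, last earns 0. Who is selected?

Hank

Borda scores:
  Alice: 3·3 + 10·2 + 9·3 + 12·1 + 4·2 + 6·0 = 76
  Grace: 3·2 + 10·1 + 9·1 + 12·2 + 4·0 + 6·3 = 67
  Frank: 3·0 + 10·0 + 9·0 + 12·0 + 4·3 + 6·2 = 24
  Hank: 3·1 + 10·3 + 9·2 + 12·3 + 4·1 + 6·1 = 97
Hank has the highest total.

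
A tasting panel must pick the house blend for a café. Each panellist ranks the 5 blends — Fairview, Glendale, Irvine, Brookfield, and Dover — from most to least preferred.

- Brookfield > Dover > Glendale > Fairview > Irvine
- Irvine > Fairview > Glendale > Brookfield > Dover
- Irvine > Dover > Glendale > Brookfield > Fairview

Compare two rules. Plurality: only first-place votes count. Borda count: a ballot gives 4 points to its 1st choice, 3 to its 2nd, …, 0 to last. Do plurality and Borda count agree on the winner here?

Plurality first-place counts: Fairview 0, Glendale 0, Irvine 2, Brookfield 1, Dover 0 → Irvine.
Borda totals: Fairview 4, Glendale 6, Irvine 8, Brookfield 6, Dover 6 → Irvine.
The two rules agree on Irvine.

Yes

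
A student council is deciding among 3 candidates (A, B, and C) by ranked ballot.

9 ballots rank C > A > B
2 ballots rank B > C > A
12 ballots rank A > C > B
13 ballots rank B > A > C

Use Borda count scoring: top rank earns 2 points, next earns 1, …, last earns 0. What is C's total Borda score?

32

Borda scores:
  A: 9·1 + 2·0 + 12·2 + 13·1 = 46
  B: 9·0 + 2·2 + 12·0 + 13·2 = 30
  C: 9·2 + 2·1 + 12·1 + 13·0 = 32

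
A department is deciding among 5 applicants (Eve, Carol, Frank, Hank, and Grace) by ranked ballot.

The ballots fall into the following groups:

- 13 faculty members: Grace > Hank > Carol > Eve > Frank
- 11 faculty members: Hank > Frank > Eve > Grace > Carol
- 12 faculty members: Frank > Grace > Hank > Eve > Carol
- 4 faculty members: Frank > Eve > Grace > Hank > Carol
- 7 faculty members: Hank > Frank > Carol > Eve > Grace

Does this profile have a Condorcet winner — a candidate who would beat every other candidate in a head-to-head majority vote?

No

Head-to-head results (47 voters total):
Eve vs Carol: Eve wins 27–20.
Eve vs Frank: Frank wins 34–13.
Eve vs Hank: Hank wins 43–4.
Eve vs Grace: Grace wins 25–22.
Carol vs Frank: Frank wins 34–13.
Carol vs Hank: Hank wins 47–0.
Carol vs Grace: Grace wins 40–7.
Frank vs Hank: Hank wins 31–16.
Frank vs Grace: Frank wins 34–13.
Hank vs Grace: Grace wins 29–18.
No candidate beats all others: Frank beats Grace beats Hank beats Frank, a majority cycle.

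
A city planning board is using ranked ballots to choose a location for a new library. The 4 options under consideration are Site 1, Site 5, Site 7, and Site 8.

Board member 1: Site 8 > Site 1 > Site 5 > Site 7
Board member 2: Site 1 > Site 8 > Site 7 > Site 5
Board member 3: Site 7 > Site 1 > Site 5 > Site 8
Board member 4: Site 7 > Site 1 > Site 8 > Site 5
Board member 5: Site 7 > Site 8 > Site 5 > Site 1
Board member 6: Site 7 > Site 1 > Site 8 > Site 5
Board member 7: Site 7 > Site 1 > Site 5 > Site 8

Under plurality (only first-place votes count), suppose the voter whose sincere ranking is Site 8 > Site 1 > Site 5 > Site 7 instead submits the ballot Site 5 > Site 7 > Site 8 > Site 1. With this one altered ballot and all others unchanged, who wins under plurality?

Site 7

First-place totals with the altered ballot: Site 1 1, Site 5 1, Site 7 5, Site 8 0.
The winner is unchanged: still Site 7.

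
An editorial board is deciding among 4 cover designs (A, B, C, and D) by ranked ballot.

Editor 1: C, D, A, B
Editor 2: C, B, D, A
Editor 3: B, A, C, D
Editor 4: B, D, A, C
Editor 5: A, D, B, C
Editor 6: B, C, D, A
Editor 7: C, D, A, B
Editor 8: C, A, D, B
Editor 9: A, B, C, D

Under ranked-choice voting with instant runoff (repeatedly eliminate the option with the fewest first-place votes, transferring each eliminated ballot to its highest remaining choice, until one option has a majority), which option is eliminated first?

Round 1: C 4, B 3, A 2, D 0. D has the fewest and is eliminated.
Round 2: C 4, B 3, A 2. A has the fewest and is eliminated.
Round 3: B 5, C 4. B has a majority.

D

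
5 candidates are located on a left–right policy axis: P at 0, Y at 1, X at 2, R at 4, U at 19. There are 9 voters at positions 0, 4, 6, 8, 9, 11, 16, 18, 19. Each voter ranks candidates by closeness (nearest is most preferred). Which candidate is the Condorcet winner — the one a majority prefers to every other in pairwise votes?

With single-peaked preferences on a line, the Condorcet winner is the candidate closest to the median voter.
The median voter (position 9) is closest to R at 4.
Check: R vs X — voters closer to R: 8 of 9.

R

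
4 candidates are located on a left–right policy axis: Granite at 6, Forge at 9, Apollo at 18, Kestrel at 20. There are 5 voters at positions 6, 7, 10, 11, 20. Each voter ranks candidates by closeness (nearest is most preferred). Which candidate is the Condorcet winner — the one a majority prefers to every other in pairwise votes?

With single-peaked preferences on a line, the Condorcet winner is the candidate closest to the median voter.
The median voter (position 10) is closest to Forge at 9.
Check: Forge vs Kestrel — voters closer to Forge: 4 of 5.

Forge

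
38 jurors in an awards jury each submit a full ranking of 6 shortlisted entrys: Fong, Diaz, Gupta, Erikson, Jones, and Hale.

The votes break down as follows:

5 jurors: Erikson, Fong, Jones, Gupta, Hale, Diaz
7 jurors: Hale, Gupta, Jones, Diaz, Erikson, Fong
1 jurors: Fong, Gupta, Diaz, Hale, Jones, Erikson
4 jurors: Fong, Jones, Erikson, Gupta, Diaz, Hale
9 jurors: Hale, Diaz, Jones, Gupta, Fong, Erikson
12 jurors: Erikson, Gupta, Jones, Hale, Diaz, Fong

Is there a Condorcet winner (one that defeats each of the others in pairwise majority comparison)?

Head-to-head results (38 voters total):
Fong vs Diaz: Diaz wins 28–10.
Fong vs Gupta: Gupta wins 28–10.
Fong vs Erikson: Erikson wins 24–14.
Fong vs Jones: Jones wins 28–10.
Fong vs Hale: Hale wins 28–10.
Diaz vs Gupta: Gupta wins 29–9.
Diaz vs Erikson: Erikson wins 21–17.
Diaz vs Jones: Jones wins 28–10.
Diaz vs Hale: Hale wins 33–5.
Gupta vs Erikson: Erikson wins 21–17.
Gupta vs Jones: Gupta wins 20–18.
Gupta vs Hale: Gupta wins 22–16.
Erikson vs Jones: Jones wins 21–17.
Erikson vs Hale: Erikson wins 21–17.
Jones vs Hale: Jones wins 21–17.
No candidate beats all others: Gupta beats Jones beats Erikson beats Gupta, a majority cycle.

No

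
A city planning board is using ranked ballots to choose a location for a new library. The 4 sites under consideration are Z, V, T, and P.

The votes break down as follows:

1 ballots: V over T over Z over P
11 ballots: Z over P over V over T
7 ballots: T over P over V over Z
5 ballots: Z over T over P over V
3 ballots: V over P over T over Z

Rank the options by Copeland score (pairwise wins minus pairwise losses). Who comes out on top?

Z

Pairwise results:
  Z vs V: Z wins 16–11.
  Z vs T: Z wins 16–11.
  Z vs P: Z wins 17–10.
  V vs T: V wins 15–12.
  V vs P: P wins 23–4.
  T vs P: P wins 14–13.
Copeland scores (wins − losses):
  Z: 3 − 0 = 3
  V: 1 − 2 = -1
  T: 0 − 3 = -3
  P: 2 − 1 = 1
Z has the best Copeland score.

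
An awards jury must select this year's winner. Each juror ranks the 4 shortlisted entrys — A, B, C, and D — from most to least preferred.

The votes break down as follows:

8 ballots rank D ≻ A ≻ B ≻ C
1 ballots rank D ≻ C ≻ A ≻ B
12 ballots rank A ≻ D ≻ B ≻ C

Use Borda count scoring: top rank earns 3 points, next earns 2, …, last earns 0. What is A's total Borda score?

53

Borda scores:
  A: 8·2 + 1 + 12·3 = 53
  B: 8·1 + 0 + 12·1 = 20
  C: 8·0 + 2 + 12·0 = 2
  D: 8·3 + 3 + 12·2 = 51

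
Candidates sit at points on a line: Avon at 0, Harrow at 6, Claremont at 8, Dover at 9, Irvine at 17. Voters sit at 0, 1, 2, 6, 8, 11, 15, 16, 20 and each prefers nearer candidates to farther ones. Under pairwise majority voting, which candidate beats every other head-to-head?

Claremont

With single-peaked preferences on a line, the Condorcet winner is the candidate closest to the median voter.
The median voter (position 8) is closest to Claremont at 8.
Check: Claremont vs Harrow — voters closer to Claremont: 5 of 9.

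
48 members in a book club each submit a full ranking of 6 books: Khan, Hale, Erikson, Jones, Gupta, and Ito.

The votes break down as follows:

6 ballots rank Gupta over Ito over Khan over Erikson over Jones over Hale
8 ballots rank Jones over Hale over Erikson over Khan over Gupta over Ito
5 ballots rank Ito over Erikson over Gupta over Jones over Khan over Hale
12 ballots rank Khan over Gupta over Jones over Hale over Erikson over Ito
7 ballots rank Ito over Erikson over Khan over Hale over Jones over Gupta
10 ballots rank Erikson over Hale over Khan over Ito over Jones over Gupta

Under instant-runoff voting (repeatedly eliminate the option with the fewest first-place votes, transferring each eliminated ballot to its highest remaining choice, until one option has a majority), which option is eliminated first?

Round 1: Khan 12, Ito 12, Erikson 10, Jones 8, Gupta 6, Hale 0. Hale has the fewest and is eliminated.
Round 2: Khan 12, Ito 12, Erikson 10, Jones 8, Gupta 6. Gupta has the fewest and is eliminated.
Round 3: Ito 18, Khan 12, Erikson 10, Jones 8. Jones has the fewest and is eliminated.
Round 4: Erikson 18, Ito 18, Khan 12. Khan has the fewest and is eliminated.
Round 5: Erikson 30, Ito 18. Erikson has a majority.

Hale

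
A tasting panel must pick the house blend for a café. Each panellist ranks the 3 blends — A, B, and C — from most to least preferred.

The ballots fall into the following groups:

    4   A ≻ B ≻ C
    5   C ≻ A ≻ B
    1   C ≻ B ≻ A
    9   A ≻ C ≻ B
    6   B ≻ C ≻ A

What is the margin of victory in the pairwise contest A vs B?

11

Ballots ranking A above B: 4+5+9 = 18.
Ballots ranking B above A: 1+6 = 7.
A wins 18–7, a margin of 11.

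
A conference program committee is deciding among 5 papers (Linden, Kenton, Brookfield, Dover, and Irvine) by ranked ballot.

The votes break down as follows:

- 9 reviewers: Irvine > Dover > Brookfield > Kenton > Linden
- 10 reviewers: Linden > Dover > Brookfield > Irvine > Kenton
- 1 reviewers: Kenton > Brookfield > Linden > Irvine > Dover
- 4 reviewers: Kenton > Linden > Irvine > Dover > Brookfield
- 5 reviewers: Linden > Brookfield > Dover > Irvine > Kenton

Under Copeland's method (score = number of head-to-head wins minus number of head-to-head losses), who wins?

Linden

Pairwise results:
  Linden vs Kenton: Linden wins 15–14.
  Linden vs Brookfield: Linden wins 19–10.
  Linden vs Dover: Linden wins 20–9.
  Linden vs Irvine: Linden wins 20–9.
  Kenton vs Brookfield: Brookfield wins 24–5.
  Kenton vs Dover: Dover wins 24–5.
  Kenton vs Irvine: Irvine wins 24–5.
  Brookfield vs Dover: Dover wins 23–6.
  Brookfield vs Irvine: Brookfield wins 16–13.
  Dover vs Irvine: Dover wins 15–14.
Copeland scores (wins − losses):
  Linden: 4 − 0 = 4
  Kenton: 0 − 4 = -4
  Brookfield: 2 − 2 = 0
  Dover: 3 − 1 = 2
  Irvine: 1 − 3 = -2
Linden has the best Copeland score.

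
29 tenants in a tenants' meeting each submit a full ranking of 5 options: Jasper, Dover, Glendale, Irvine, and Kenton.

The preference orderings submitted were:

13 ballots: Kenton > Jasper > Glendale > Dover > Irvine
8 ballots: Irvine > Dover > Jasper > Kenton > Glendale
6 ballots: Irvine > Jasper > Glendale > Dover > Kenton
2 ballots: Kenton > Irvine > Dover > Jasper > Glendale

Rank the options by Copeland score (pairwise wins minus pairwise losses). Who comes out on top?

Pairwise results:
  Jasper vs Dover: Jasper wins 19–10.
  Jasper vs Glendale: Jasper wins 29–0.
  Jasper vs Irvine: Irvine wins 16–13.
  Jasper vs Kenton: Kenton wins 15–14.
  Dover vs Glendale: Glendale wins 19–10.
  Dover vs Irvine: Irvine wins 16–13.
  Dover vs Kenton: Kenton wins 15–14.
  Glendale vs Irvine: Irvine wins 16–13.
  Glendale vs Kenton: Kenton wins 23–6.
  Irvine vs Kenton: Kenton wins 15–14.
Copeland scores (wins − losses):
  Jasper: 2 − 2 = 0
  Dover: 0 − 4 = -4
  Glendale: 1 − 3 = -2
  Irvine: 3 − 1 = 2
  Kenton: 4 − 0 = 4
Kenton has the best Copeland score.

Kenton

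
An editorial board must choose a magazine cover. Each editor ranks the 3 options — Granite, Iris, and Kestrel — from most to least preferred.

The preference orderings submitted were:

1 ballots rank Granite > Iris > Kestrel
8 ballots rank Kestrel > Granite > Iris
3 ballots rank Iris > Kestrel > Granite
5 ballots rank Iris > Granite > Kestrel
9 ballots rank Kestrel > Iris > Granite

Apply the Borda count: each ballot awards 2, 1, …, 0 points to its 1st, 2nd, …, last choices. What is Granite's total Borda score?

15

Borda scores:
  Granite: 2 + 8·1 + 3·0 + 5·1 + 9·0 = 15
  Iris: 1 + 8·0 + 3·2 + 5·2 + 9·1 = 26
  Kestrel: 0 + 8·2 + 3·1 + 5·0 + 9·2 = 37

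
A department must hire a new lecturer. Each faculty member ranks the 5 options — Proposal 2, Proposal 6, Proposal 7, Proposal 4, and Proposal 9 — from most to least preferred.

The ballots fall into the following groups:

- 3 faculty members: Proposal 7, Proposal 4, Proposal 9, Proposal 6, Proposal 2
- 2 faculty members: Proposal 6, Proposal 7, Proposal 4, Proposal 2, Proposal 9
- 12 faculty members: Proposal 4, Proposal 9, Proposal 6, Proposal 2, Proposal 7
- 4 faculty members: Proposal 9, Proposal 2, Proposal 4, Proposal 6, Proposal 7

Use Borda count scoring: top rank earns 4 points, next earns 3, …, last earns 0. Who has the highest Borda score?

Proposal 4

Borda scores:
  Proposal 2: 3·0 + 2·1 + 12·1 + 4·3 = 26
  Proposal 6: 3·1 + 2·4 + 12·2 + 4·1 = 39
  Proposal 7: 3·4 + 2·3 + 12·0 + 4·0 = 18
  Proposal 4: 3·3 + 2·2 + 12·4 + 4·2 = 69
  Proposal 9: 3·2 + 2·0 + 12·3 + 4·4 = 58
Proposal 4 has the highest total.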